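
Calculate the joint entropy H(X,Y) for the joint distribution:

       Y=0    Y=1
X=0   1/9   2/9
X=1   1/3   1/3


H(X,Y) = -Σ p(x,y) log₂ p(x,y)
  p(0,0)=1/9: -0.1111 × log₂(0.1111) = 0.3522
  p(0,1)=2/9: -0.2222 × log₂(0.2222) = 0.4822
  p(1,0)=1/3: -0.3333 × log₂(0.3333) = 0.5283
  p(1,1)=1/3: -0.3333 × log₂(0.3333) = 0.5283
H(X,Y) = 1.8911 bits


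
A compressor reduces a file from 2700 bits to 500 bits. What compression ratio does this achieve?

Compression ratio = Original / Compressed
= 2700 / 500 = 5.40:1


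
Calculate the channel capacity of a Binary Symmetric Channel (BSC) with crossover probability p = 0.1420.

For BSC with error probability p:
C = 1 - H(p) where H(p) is binary entropy
H(0.1420) = -0.1420 × log₂(0.1420) - 0.8580 × log₂(0.8580)
H(p) = 0.5895
C = 1 - 0.5895 = 0.4105 bits/use


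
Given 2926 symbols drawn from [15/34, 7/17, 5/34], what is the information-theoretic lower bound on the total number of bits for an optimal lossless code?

Entropy H = 1.4546 bits/symbol
Minimum bits = H × n = 1.4546 × 2926
= 4256.28 bits


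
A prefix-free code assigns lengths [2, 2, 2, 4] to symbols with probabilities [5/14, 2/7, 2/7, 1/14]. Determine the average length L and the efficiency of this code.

Average length L = Σ p_i × l_i = 2.1429 bits
Entropy H = 1.8352 bits
Efficiency η = H/L × 100% = 85.64%


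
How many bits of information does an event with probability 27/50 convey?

Information content I(x) = -log₂(p(x))
I = -log₂(27/50) = -log₂(0.5400)
I = 0.8890 bits


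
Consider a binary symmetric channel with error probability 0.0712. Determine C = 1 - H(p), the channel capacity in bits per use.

For BSC with error probability p:
C = 1 - H(p) where H(p) is binary entropy
H(0.0712) = -0.0712 × log₂(0.0712) - 0.9288 × log₂(0.9288)
H(p) = 0.3704
C = 1 - 0.3704 = 0.6296 bits/use


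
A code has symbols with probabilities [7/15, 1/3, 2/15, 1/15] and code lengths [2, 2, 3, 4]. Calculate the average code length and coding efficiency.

Average length L = Σ p_i × l_i = 2.2667 bits
Entropy H = 1.6895 bits
Efficiency η = H/L × 100% = 74.54%


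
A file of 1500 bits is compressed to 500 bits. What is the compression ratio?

Compression ratio = Original / Compressed
= 1500 / 500 = 3.00:1


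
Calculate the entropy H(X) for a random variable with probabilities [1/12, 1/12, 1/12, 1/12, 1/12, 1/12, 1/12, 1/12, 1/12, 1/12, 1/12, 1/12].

H(X) = -Σ p(x) log₂ p(x)
  -1/12 × log₂(1/12) = 0.2987
  -1/12 × log₂(1/12) = 0.2987
  -1/12 × log₂(1/12) = 0.2987
  -1/12 × log₂(1/12) = 0.2987
  -1/12 × log₂(1/12) = 0.2987
  -1/12 × log₂(1/12) = 0.2987
  -1/12 × log₂(1/12) = 0.2987
  -1/12 × log₂(1/12) = 0.2987
  -1/12 × log₂(1/12) = 0.2987
  -1/12 × log₂(1/12) = 0.2987
  -1/12 × log₂(1/12) = 0.2987
  -1/12 × log₂(1/12) = 0.2987
H(X) = 3.5850 bits


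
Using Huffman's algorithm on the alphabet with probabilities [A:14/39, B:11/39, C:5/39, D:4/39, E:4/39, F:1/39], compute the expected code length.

Huffman tree construction:
Combine smallest probabilities repeatedly
Resulting codes:
  A: 11 (length 2)
  B: 10 (length 2)
  C: 011 (length 3)
  D: 001 (length 3)
  E: 010 (length 3)
  F: 000 (length 3)
Average length = Σ p(s) × length(s) = 2.3590 bits


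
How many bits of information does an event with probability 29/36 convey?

Information content I(x) = -log₂(p(x))
I = -log₂(29/36) = -log₂(0.8056)
I = 0.3119 bits


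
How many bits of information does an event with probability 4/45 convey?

Information content I(x) = -log₂(p(x))
I = -log₂(4/45) = -log₂(0.0889)
I = 3.4919 bits


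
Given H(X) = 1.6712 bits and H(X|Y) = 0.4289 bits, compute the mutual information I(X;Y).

I(X;Y) = H(X) - H(X|Y)
I(X;Y) = 1.6712 - 0.4289 = 1.2423 bits


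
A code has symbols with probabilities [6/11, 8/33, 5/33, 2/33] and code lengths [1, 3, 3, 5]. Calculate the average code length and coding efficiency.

Average length L = Σ p_i × l_i = 2.0303 bits
Entropy H = 1.6302 bits
Efficiency η = H/L × 100% = 80.29%


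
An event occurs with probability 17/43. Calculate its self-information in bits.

Information content I(x) = -log₂(p(x))
I = -log₂(17/43) = -log₂(0.3953)
I = 1.3388 bits


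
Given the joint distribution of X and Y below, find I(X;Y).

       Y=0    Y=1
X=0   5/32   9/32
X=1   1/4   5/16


H(X) = 0.9887, H(Y) = 0.9745, H(X,Y) = 1.9576
I(X;Y) = H(X) + H(Y) - H(X,Y) = 0.0056 bits


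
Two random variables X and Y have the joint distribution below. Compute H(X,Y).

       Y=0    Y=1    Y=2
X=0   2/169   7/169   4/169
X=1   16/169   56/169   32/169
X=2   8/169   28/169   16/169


H(X,Y) = -Σ p(x,y) log₂ p(x,y)
  p(0,0)=2/169: -0.0118 × log₂(0.0118) = 0.0758
  p(0,1)=7/169: -0.0414 × log₂(0.0414) = 0.1903
  p(0,2)=4/169: -0.0237 × log₂(0.0237) = 0.1278
  p(1,0)=16/169: -0.0947 × log₂(0.0947) = 0.3220
  p(1,1)=56/169: -0.3314 × log₂(0.3314) = 0.5280
  p(1,2)=32/169: -0.1893 × log₂(0.1893) = 0.4546
  p(2,0)=8/169: -0.0473 × log₂(0.0473) = 0.2083
  p(2,1)=28/169: -0.1657 × log₂(0.1657) = 0.4297
  p(2,2)=16/169: -0.0947 × log₂(0.0947) = 0.3220
H(X,Y) = 2.6585 bits


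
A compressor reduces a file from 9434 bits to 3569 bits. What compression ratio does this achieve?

Compression ratio = Original / Compressed
= 9434 / 3569 = 2.64:1


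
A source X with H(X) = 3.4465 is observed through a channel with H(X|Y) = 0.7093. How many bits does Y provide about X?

I(X;Y) = H(X) - H(X|Y)
I(X;Y) = 3.4465 - 0.7093 = 2.7372 bits


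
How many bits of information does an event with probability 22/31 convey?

Information content I(x) = -log₂(p(x))
I = -log₂(22/31) = -log₂(0.7097)
I = 0.4948 bits


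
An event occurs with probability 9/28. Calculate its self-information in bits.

Information content I(x) = -log₂(p(x))
I = -log₂(9/28) = -log₂(0.3214)
I = 1.6374 bits


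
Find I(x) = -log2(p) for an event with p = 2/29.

Information content I(x) = -log₂(p(x))
I = -log₂(2/29) = -log₂(0.0690)
I = 3.8580 bits


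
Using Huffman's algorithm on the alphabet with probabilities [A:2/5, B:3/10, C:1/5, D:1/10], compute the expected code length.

Huffman tree construction:
Combine smallest probabilities repeatedly
Resulting codes:
  A: 0 (length 1)
  B: 10 (length 2)
  C: 111 (length 3)
  D: 110 (length 3)
Average length = Σ p(s) × length(s) = 1.9000 bits


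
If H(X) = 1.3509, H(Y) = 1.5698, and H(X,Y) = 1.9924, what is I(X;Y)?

I(X;Y) = H(X) + H(Y) - H(X,Y)
I(X;Y) = 1.3509 + 1.5698 - 1.9924 = 0.9283 bits


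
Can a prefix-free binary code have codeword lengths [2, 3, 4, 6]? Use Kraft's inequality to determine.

Kraft inequality: Σ 2^(-l_i) ≤ 1 for prefix-free code
Calculating: 2^(-2) + 2^(-3) + 2^(-4) + 2^(-6)
= 0.25 + 0.125 + 0.0625 + 0.015625
= 0.4531
Since 0.4531 ≤ 1, prefix-free code exists


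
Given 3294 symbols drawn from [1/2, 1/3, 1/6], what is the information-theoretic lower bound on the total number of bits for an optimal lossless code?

Entropy H = 1.4591 bits/symbol
Minimum bits = H × n = 1.4591 × 3294
= 4806.43 bits


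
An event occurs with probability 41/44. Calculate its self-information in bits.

Information content I(x) = -log₂(p(x))
I = -log₂(41/44) = -log₂(0.9318)
I = 0.1019 bits


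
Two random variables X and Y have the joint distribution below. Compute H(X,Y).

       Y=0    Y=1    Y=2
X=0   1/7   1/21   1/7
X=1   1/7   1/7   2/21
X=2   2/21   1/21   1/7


H(X,Y) = -Σ p(x,y) log₂ p(x,y)
  p(0,0)=1/7: -0.1429 × log₂(0.1429) = 0.4011
  p(0,1)=1/21: -0.0476 × log₂(0.0476) = 0.2092
  p(0,2)=1/7: -0.1429 × log₂(0.1429) = 0.4011
  p(1,0)=1/7: -0.1429 × log₂(0.1429) = 0.4011
  p(1,1)=1/7: -0.1429 × log₂(0.1429) = 0.4011
  p(1,2)=2/21: -0.0952 × log₂(0.0952) = 0.3231
  p(2,0)=2/21: -0.0952 × log₂(0.0952) = 0.3231
  p(2,1)=1/21: -0.0476 × log₂(0.0476) = 0.2092
  p(2,2)=1/7: -0.1429 × log₂(0.1429) = 0.4011
H(X,Y) = 3.0697 bits


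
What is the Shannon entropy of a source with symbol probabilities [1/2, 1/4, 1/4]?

H(X) = -Σ p(x) log₂ p(x)
  -1/2 × log₂(1/2) = 0.5000
  -1/4 × log₂(1/4) = 0.5000
  -1/4 × log₂(1/4) = 0.5000
H(X) = 1.5000 bits


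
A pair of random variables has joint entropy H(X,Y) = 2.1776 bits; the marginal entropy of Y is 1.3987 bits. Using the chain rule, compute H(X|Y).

Chain rule: H(X,Y) = H(X|Y) + H(Y)
H(X|Y) = H(X,Y) - H(Y) = 2.1776 - 1.3987 = 0.7789 bits


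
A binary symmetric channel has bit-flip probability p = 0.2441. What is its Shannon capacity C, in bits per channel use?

For BSC with error probability p:
C = 1 - H(p) where H(p) is binary entropy
H(0.2441) = -0.2441 × log₂(0.2441) - 0.7559 × log₂(0.7559)
H(p) = 0.8018
C = 1 - 0.8018 = 0.1982 bits/use


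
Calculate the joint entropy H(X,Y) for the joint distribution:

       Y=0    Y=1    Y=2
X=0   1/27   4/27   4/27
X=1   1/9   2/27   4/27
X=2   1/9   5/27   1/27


H(X,Y) = -Σ p(x,y) log₂ p(x,y)
  p(0,0)=1/27: -0.0370 × log₂(0.0370) = 0.1761
  p(0,1)=4/27: -0.1481 × log₂(0.1481) = 0.4081
  p(0,2)=4/27: -0.1481 × log₂(0.1481) = 0.4081
  p(1,0)=1/9: -0.1111 × log₂(0.1111) = 0.3522
  p(1,1)=2/27: -0.0741 × log₂(0.0741) = 0.2781
  p(1,2)=4/27: -0.1481 × log₂(0.1481) = 0.4081
  p(2,0)=1/9: -0.1111 × log₂(0.1111) = 0.3522
  p(2,1)=5/27: -0.1852 × log₂(0.1852) = 0.4505
  p(2,2)=1/27: -0.0370 × log₂(0.0370) = 0.1761
H(X,Y) = 3.0097 bits


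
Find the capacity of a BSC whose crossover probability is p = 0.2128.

For BSC with error probability p:
C = 1 - H(p) where H(p) is binary entropy
H(0.2128) = -0.2128 × log₂(0.2128) - 0.7872 × log₂(0.7872)
H(p) = 0.7468
C = 1 - 0.7468 = 0.2532 bits/use


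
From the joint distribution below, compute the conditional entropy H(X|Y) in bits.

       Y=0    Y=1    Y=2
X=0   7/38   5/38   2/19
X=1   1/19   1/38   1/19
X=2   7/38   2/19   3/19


H(X|Y) = Σ_y p(y) H(X|Y=y)
  p(Y=0) = 8/19, H(X|Y=0) = 1.4186
  p(Y=1) = 5/19, H(X|Y=1) = 1.3610
  p(Y=2) = 6/19, H(X|Y=2) = 1.4591
H(X|Y) = 0.4211×1.4186 + 0.2632×1.3610 + 0.3158×1.4591 = 1.4162 bits


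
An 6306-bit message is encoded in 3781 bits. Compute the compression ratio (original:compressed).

Compression ratio = Original / Compressed
= 6306 / 3781 = 1.67:1


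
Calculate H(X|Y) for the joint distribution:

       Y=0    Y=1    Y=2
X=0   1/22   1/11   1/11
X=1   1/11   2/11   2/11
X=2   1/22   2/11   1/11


H(X|Y) = Σ_y p(y) H(X|Y=y)
  p(Y=0) = 2/11, H(X|Y=0) = 1.5000
  p(Y=1) = 5/11, H(X|Y=1) = 1.5219
  p(Y=2) = 4/11, H(X|Y=2) = 1.5000
H(X|Y) = 0.1818×1.5000 + 0.4545×1.5219 + 0.3636×1.5000 = 1.5100 bits


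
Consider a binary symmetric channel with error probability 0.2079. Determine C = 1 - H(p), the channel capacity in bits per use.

For BSC with error probability p:
C = 1 - H(p) where H(p) is binary entropy
H(0.2079) = -0.2079 × log₂(0.2079) - 0.7921 × log₂(0.7921)
H(p) = 0.7374
C = 1 - 0.7374 = 0.2626 bits/use


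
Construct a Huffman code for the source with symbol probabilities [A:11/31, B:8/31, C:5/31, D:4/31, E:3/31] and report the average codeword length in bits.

Huffman tree construction:
Combine smallest probabilities repeatedly
Resulting codes:
  A: 11 (length 2)
  B: 10 (length 2)
  C: 00 (length 2)
  D: 011 (length 3)
  E: 010 (length 3)
Average length = Σ p(s) × length(s) = 2.2258 bits


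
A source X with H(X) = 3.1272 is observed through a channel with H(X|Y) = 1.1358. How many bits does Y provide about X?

I(X;Y) = H(X) - H(X|Y)
I(X;Y) = 3.1272 - 1.1358 = 1.9914 bits


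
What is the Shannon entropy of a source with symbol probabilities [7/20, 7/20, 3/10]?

H(X) = -Σ p(x) log₂ p(x)
  -7/20 × log₂(7/20) = 0.5301
  -7/20 × log₂(7/20) = 0.5301
  -3/10 × log₂(3/10) = 0.5211
H(X) = 1.5813 bits


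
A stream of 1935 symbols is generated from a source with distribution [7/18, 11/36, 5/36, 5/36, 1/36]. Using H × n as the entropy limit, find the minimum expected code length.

Entropy H = 1.9873 bits/symbol
Minimum bits = H × n = 1.9873 × 1935
= 3845.35 bits


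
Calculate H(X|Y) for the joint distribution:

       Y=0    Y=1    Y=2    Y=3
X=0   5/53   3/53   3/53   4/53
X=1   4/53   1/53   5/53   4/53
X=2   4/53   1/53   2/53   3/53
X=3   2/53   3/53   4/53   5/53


H(X|Y) = Σ_y p(y) H(X|Y=y)
  p(Y=0) = 15/53, H(X|Y=0) = 1.9329
  p(Y=1) = 8/53, H(X|Y=1) = 1.8113
  p(Y=2) = 14/53, H(X|Y=2) = 1.9242
  p(Y=3) = 16/53, H(X|Y=3) = 1.9772
H(X|Y) = 0.2830×1.9329 + 0.1509×1.8113 + 0.2642×1.9242 + 0.3019×1.9772 = 1.9256 bits


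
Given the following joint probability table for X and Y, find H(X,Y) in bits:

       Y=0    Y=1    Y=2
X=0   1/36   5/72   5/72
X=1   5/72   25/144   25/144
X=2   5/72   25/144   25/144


H(X,Y) = -Σ p(x,y) log₂ p(x,y)
  p(0,0)=1/36: -0.0278 × log₂(0.0278) = 0.1436
  p(0,1)=5/72: -0.0694 × log₂(0.0694) = 0.2672
  p(0,2)=5/72: -0.0694 × log₂(0.0694) = 0.2672
  p(1,0)=5/72: -0.0694 × log₂(0.0694) = 0.2672
  p(1,1)=25/144: -0.1736 × log₂(0.1736) = 0.4386
  p(1,2)=25/144: -0.1736 × log₂(0.1736) = 0.4386
  p(2,0)=5/72: -0.0694 × log₂(0.0694) = 0.2672
  p(2,1)=25/144: -0.1736 × log₂(0.1736) = 0.4386
  p(2,2)=25/144: -0.1736 × log₂(0.1736) = 0.4386
H(X,Y) = 2.9667 bits


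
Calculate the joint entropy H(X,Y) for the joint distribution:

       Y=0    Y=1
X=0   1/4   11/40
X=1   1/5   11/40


H(X,Y) = -Σ p(x,y) log₂ p(x,y)
  p(0,0)=1/4: -0.2500 × log₂(0.2500) = 0.5000
  p(0,1)=11/40: -0.2750 × log₂(0.2750) = 0.5122
  p(1,0)=1/5: -0.2000 × log₂(0.2000) = 0.4644
  p(1,1)=11/40: -0.2750 × log₂(0.2750) = 0.5122
H(X,Y) = 1.9888 bits


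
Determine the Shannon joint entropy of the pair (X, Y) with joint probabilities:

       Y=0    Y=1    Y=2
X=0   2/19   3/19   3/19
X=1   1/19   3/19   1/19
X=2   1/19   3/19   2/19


H(X,Y) = -Σ p(x,y) log₂ p(x,y)
  p(0,0)=2/19: -0.1053 × log₂(0.1053) = 0.3419
  p(0,1)=3/19: -0.1579 × log₂(0.1579) = 0.4205
  p(0,2)=3/19: -0.1579 × log₂(0.1579) = 0.4205
  p(1,0)=1/19: -0.0526 × log₂(0.0526) = 0.2236
  p(1,1)=3/19: -0.1579 × log₂(0.1579) = 0.4205
  p(1,2)=1/19: -0.0526 × log₂(0.0526) = 0.2236
  p(2,0)=1/19: -0.0526 × log₂(0.0526) = 0.2236
  p(2,1)=3/19: -0.1579 × log₂(0.1579) = 0.4205
  p(2,2)=2/19: -0.1053 × log₂(0.1053) = 0.3419
H(X,Y) = 3.0364 bits


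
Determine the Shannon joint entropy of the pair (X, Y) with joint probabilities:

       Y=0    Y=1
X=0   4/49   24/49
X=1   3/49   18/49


H(X,Y) = -Σ p(x,y) log₂ p(x,y)
  p(0,0)=4/49: -0.0816 × log₂(0.0816) = 0.2951
  p(0,1)=24/49: -0.4898 × log₂(0.4898) = 0.5044
  p(1,0)=3/49: -0.0612 × log₂(0.0612) = 0.2467
  p(1,1)=18/49: -0.3673 × log₂(0.3673) = 0.5307
H(X,Y) = 1.5769 bits


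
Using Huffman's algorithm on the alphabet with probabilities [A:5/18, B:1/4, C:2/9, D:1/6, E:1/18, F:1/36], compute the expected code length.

Huffman tree construction:
Combine smallest probabilities repeatedly
Resulting codes:
  A: 11 (length 2)
  B: 01 (length 2)
  C: 00 (length 2)
  D: 101 (length 3)
  E: 1001 (length 4)
  F: 1000 (length 4)
Average length = Σ p(s) × length(s) = 2.3333 bits


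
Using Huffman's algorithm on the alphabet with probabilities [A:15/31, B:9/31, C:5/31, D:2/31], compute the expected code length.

Huffman tree construction:
Combine smallest probabilities repeatedly
Resulting codes:
  A: 0 (length 1)
  B: 11 (length 2)
  C: 101 (length 3)
  D: 100 (length 3)
Average length = Σ p(s) × length(s) = 1.7419 bits


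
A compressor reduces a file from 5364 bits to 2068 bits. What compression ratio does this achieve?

Compression ratio = Original / Compressed
= 5364 / 2068 = 2.59:1


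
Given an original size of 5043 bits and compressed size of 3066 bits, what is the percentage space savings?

Space savings = (1 - Compressed/Original) × 100%
= (1 - 3066/5043) × 100%
= 39.20%


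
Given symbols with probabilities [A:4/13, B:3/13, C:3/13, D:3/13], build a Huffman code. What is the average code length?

Huffman tree construction:
Combine smallest probabilities repeatedly
Resulting codes:
  A: 11 (length 2)
  B: 00 (length 2)
  C: 01 (length 2)
  D: 10 (length 2)
Average length = Σ p(s) × length(s) = 2.0000 bits


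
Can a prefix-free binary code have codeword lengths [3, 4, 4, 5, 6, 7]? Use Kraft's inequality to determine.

Kraft inequality: Σ 2^(-l_i) ≤ 1 for prefix-free code
Calculating: 2^(-3) + 2^(-4) + 2^(-4) + 2^(-5) + 2^(-6) + 2^(-7)
= 0.125 + 0.0625 + 0.0625 + 0.03125 + 0.015625 + 0.0078125
= 0.3047
Since 0.3047 ≤ 1, prefix-free code exists


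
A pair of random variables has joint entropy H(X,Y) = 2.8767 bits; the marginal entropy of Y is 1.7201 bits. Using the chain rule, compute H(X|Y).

Chain rule: H(X,Y) = H(X|Y) + H(Y)
H(X|Y) = H(X,Y) - H(Y) = 2.8767 - 1.7201 = 1.1566 bits


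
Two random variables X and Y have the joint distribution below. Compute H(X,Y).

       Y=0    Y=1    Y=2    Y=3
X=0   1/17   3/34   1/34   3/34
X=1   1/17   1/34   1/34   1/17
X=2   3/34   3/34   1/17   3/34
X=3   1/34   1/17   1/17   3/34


H(X,Y) = -Σ p(x,y) log₂ p(x,y)
  p(0,0)=1/17: -0.0588 × log₂(0.0588) = 0.2404
  p(0,1)=3/34: -0.0882 × log₂(0.0882) = 0.3090
  p(0,2)=1/34: -0.0294 × log₂(0.0294) = 0.1496
  p(0,3)=3/34: -0.0882 × log₂(0.0882) = 0.3090
  p(1,0)=1/17: -0.0588 × log₂(0.0588) = 0.2404
  p(1,1)=1/34: -0.0294 × log₂(0.0294) = 0.1496
  p(1,2)=1/34: -0.0294 × log₂(0.0294) = 0.1496
  p(1,3)=1/17: -0.0588 × log₂(0.0588) = 0.2404
  p(2,0)=3/34: -0.0882 × log₂(0.0882) = 0.3090
  p(2,1)=3/34: -0.0882 × log₂(0.0882) = 0.3090
  p(2,2)=1/17: -0.0588 × log₂(0.0588) = 0.2404
  p(2,3)=3/34: -0.0882 × log₂(0.0882) = 0.3090
  p(3,0)=1/34: -0.0294 × log₂(0.0294) = 0.1496
  p(3,1)=1/17: -0.0588 × log₂(0.0588) = 0.2404
  p(3,2)=1/17: -0.0588 × log₂(0.0588) = 0.2404
  p(3,3)=3/34: -0.0882 × log₂(0.0882) = 0.3090
H(X,Y) = 3.8954 bits


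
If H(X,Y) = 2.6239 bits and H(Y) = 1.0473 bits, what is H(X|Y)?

Chain rule: H(X,Y) = H(X|Y) + H(Y)
H(X|Y) = H(X,Y) - H(Y) = 2.6239 - 1.0473 = 1.5766 bits


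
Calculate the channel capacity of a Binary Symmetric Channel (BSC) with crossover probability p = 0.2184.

For BSC with error probability p:
C = 1 - H(p) where H(p) is binary entropy
H(0.2184) = -0.2184 × log₂(0.2184) - 0.7816 × log₂(0.7816)
H(p) = 0.7572
C = 1 - 0.7572 = 0.2428 bits/use


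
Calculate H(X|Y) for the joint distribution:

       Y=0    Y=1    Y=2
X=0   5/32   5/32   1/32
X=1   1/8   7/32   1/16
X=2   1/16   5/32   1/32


H(X|Y) = Σ_y p(y) H(X|Y=y)
  p(Y=0) = 11/32, H(X|Y=0) = 1.4949
  p(Y=1) = 17/32, H(X|Y=1) = 1.5657
  p(Y=2) = 1/8, H(X|Y=2) = 1.5000
H(X|Y) = 0.3438×1.4949 + 0.5312×1.5657 + 0.1250×1.5000 = 1.5331 bits


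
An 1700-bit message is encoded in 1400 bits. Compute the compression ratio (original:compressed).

Compression ratio = Original / Compressed
= 1700 / 1400 = 1.21:1


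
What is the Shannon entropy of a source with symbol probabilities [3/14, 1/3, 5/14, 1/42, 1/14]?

H(X) = -Σ p(x) log₂ p(x)
  -3/14 × log₂(3/14) = 0.4762
  -1/3 × log₂(1/3) = 0.5283
  -5/14 × log₂(5/14) = 0.5305
  -1/42 × log₂(1/42) = 0.1284
  -1/14 × log₂(1/14) = 0.2720
H(X) = 1.9354 bits


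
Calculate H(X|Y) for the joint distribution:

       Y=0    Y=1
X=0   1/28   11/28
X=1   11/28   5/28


H(X|Y) = Σ_y p(y) H(X|Y=y)
  p(Y=0) = 3/7, H(X|Y=0) = 0.4138
  p(Y=1) = 4/7, H(X|Y=1) = 0.8960
H(X|Y) = 0.4286×0.4138 + 0.5714×0.8960 = 0.6894 bits


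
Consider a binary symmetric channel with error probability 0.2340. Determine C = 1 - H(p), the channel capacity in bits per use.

For BSC with error probability p:
C = 1 - H(p) where H(p) is binary entropy
H(0.2340) = -0.2340 × log₂(0.2340) - 0.7660 × log₂(0.7660)
H(p) = 0.7849
C = 1 - 0.7849 = 0.2151 bits/use


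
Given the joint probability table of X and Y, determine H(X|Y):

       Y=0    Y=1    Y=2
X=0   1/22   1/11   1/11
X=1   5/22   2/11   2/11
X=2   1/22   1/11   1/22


H(X|Y) = Σ_y p(y) H(X|Y=y)
  p(Y=0) = 7/22, H(X|Y=0) = 1.1488
  p(Y=1) = 4/11, H(X|Y=1) = 1.5000
  p(Y=2) = 7/22, H(X|Y=2) = 1.3788
H(X|Y) = 0.3182×1.1488 + 0.3636×1.5000 + 0.3182×1.3788 = 1.3497 bits


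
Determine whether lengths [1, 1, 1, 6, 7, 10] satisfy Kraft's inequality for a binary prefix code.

Kraft inequality: Σ 2^(-l_i) ≤ 1 for prefix-free code
Calculating: 2^(-1) + 2^(-1) + 2^(-1) + 2^(-6) + 2^(-7) + 2^(-10)
= 0.5 + 0.5 + 0.5 + 0.015625 + 0.0078125 + 0.0009765625
= 1.5244
Since 1.5244 > 1, prefix-free code does not exist


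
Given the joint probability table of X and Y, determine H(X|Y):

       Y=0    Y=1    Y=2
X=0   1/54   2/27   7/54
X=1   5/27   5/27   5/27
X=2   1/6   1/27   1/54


H(X|Y) = Σ_y p(y) H(X|Y=y)
  p(Y=0) = 10/27, H(X|Y=0) = 1.2345
  p(Y=1) = 8/27, H(X|Y=1) = 1.2988
  p(Y=2) = 1/3, H(X|Y=2) = 1.2327
H(X|Y) = 0.3704×1.2345 + 0.2963×1.2988 + 0.3333×1.2327 = 1.2529 bits


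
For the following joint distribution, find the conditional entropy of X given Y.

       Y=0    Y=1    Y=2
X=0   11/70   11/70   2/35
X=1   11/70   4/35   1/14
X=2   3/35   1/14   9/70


H(X|Y) = Σ_y p(y) H(X|Y=y)
  p(Y=0) = 2/5, H(X|Y=0) = 1.5353
  p(Y=1) = 12/35, H(X|Y=1) = 1.5157
  p(Y=2) = 9/35, H(X|Y=2) = 1.4955
H(X|Y) = 0.4000×1.5353 + 0.3429×1.5157 + 0.2571×1.4955 = 1.5183 bits


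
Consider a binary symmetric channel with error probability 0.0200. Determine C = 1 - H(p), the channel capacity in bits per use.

For BSC with error probability p:
C = 1 - H(p) where H(p) is binary entropy
H(0.0200) = -0.0200 × log₂(0.0200) - 0.9800 × log₂(0.9800)
H(p) = 0.1414
C = 1 - 0.1414 = 0.8586 bits/use


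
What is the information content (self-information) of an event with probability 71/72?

Information content I(x) = -log₂(p(x))
I = -log₂(71/72) = -log₂(0.9861)
I = 0.0202 bits


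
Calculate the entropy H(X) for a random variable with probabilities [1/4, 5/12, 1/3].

H(X) = -Σ p(x) log₂ p(x)
  -1/4 × log₂(1/4) = 0.5000
  -5/12 × log₂(5/12) = 0.5263
  -1/3 × log₂(1/3) = 0.5283
H(X) = 1.5546 bits


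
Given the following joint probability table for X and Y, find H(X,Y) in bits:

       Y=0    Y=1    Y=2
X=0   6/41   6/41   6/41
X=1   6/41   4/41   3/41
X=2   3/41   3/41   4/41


H(X,Y) = -Σ p(x,y) log₂ p(x,y)
  p(0,0)=6/41: -0.1463 × log₂(0.1463) = 0.4057
  p(0,1)=6/41: -0.1463 × log₂(0.1463) = 0.4057
  p(0,2)=6/41: -0.1463 × log₂(0.1463) = 0.4057
  p(1,0)=6/41: -0.1463 × log₂(0.1463) = 0.4057
  p(1,1)=4/41: -0.0976 × log₂(0.0976) = 0.3276
  p(1,2)=3/41: -0.0732 × log₂(0.0732) = 0.2760
  p(2,0)=3/41: -0.0732 × log₂(0.0732) = 0.2760
  p(2,1)=3/41: -0.0732 × log₂(0.0732) = 0.2760
  p(2,2)=4/41: -0.0976 × log₂(0.0976) = 0.3276
H(X,Y) = 3.1062 bits


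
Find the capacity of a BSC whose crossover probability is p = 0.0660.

For BSC with error probability p:
C = 1 - H(p) where H(p) is binary entropy
H(0.0660) = -0.0660 × log₂(0.0660) - 0.9340 × log₂(0.9340)
H(p) = 0.3508
C = 1 - 0.3508 = 0.6492 bits/use


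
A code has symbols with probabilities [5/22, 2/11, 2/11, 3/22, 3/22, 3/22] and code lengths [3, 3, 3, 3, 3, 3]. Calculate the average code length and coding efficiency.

Average length L = Σ p_i × l_i = 3.0000 bits
Entropy H = 2.5561 bits
Efficiency η = H/L × 100% = 85.20%


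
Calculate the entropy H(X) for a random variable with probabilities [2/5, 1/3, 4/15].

H(X) = -Σ p(x) log₂ p(x)
  -2/5 × log₂(2/5) = 0.5288
  -1/3 × log₂(1/3) = 0.5283
  -4/15 × log₂(4/15) = 0.5085
H(X) = 1.5656 bits


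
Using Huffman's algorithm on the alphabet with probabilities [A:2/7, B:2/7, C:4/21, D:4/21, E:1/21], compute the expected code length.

Huffman tree construction:
Combine smallest probabilities repeatedly
Resulting codes:
  A: 10 (length 2)
  B: 11 (length 2)
  C: 011 (length 3)
  D: 00 (length 2)
  E: 010 (length 3)
Average length = Σ p(s) × length(s) = 2.2381 bits


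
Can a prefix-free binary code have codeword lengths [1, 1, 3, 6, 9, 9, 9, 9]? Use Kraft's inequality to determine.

Kraft inequality: Σ 2^(-l_i) ≤ 1 for prefix-free code
Calculating: 2^(-1) + 2^(-1) + 2^(-3) + 2^(-6) + 2^(-9) + 2^(-9) + 2^(-9) + 2^(-9)
= 0.5 + 0.5 + 0.125 + 0.015625 + 0.001953125 + 0.001953125 + 0.001953125 + 0.001953125
= 1.1484
Since 1.1484 > 1, prefix-free code does not exist


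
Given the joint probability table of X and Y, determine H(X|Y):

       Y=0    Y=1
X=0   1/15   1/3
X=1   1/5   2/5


H(X|Y) = Σ_y p(y) H(X|Y=y)
  p(Y=0) = 4/15, H(X|Y=0) = 0.8113
  p(Y=1) = 11/15, H(X|Y=1) = 0.9940
H(X|Y) = 0.2667×0.8113 + 0.7333×0.9940 = 0.9453 bits


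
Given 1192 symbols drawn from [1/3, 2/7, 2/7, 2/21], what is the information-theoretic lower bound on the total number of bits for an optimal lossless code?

Entropy H = 1.8842 bits/symbol
Minimum bits = H × n = 1.8842 × 1192
= 2245.93 bits


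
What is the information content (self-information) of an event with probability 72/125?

Information content I(x) = -log₂(p(x))
I = -log₂(72/125) = -log₂(0.5760)
I = 0.7959 bits


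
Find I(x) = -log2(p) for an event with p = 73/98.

Information content I(x) = -log₂(p(x))
I = -log₂(73/98) = -log₂(0.7449)
I = 0.4249 bits


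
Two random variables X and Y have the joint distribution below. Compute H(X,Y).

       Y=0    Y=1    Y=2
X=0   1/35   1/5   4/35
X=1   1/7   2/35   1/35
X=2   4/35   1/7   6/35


H(X,Y) = -Σ p(x,y) log₂ p(x,y)
  p(0,0)=1/35: -0.0286 × log₂(0.0286) = 0.1466
  p(0,1)=1/5: -0.2000 × log₂(0.2000) = 0.4644
  p(0,2)=4/35: -0.1143 × log₂(0.1143) = 0.3576
  p(1,0)=1/7: -0.1429 × log₂(0.1429) = 0.4011
  p(1,1)=2/35: -0.0571 × log₂(0.0571) = 0.2360
  p(1,2)=1/35: -0.0286 × log₂(0.0286) = 0.1466
  p(2,0)=4/35: -0.1143 × log₂(0.1143) = 0.3576
  p(2,1)=1/7: -0.1429 × log₂(0.1429) = 0.4011
  p(2,2)=6/35: -0.1714 × log₂(0.1714) = 0.4362
H(X,Y) = 2.9470 bits


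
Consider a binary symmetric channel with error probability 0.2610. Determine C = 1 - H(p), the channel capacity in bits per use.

For BSC with error probability p:
C = 1 - H(p) where H(p) is binary entropy
H(0.2610) = -0.2610 × log₂(0.2610) - 0.7390 × log₂(0.7390)
H(p) = 0.8283
C = 1 - 0.8283 = 0.1717 bits/use


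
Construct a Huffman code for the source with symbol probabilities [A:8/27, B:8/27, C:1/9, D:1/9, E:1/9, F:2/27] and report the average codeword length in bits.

Huffman tree construction:
Combine smallest probabilities repeatedly
Resulting codes:
  A: 10 (length 2)
  B: 11 (length 2)
  C: 001 (length 3)
  D: 010 (length 3)
  E: 011 (length 3)
  F: 000 (length 3)
Average length = Σ p(s) × length(s) = 2.4074 bits


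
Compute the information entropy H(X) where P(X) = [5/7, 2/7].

H(X) = -Σ p(x) log₂ p(x)
  -5/7 × log₂(5/7) = 0.3467
  -2/7 × log₂(2/7) = 0.5164
H(X) = 0.8631 bits


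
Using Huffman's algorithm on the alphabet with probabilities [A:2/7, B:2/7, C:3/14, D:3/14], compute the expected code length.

Huffman tree construction:
Combine smallest probabilities repeatedly
Resulting codes:
  A: 10 (length 2)
  B: 11 (length 2)
  C: 00 (length 2)
  D: 01 (length 2)
Average length = Σ p(s) × length(s) = 2.0000 bits


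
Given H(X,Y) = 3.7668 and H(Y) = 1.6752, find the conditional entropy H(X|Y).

Chain rule: H(X,Y) = H(X|Y) + H(Y)
H(X|Y) = H(X,Y) - H(Y) = 3.7668 - 1.6752 = 2.0916 bits


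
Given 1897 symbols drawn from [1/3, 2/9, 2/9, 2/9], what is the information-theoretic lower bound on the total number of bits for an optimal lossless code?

Entropy H = 1.9749 bits/symbol
Minimum bits = H × n = 1.9749 × 1897
= 3746.46 bits


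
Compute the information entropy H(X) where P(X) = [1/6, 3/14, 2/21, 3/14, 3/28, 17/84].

H(X) = -Σ p(x) log₂ p(x)
  -1/6 × log₂(1/6) = 0.4308
  -3/14 × log₂(3/14) = 0.4762
  -2/21 × log₂(2/21) = 0.3231
  -3/14 × log₂(3/14) = 0.4762
  -3/28 × log₂(3/28) = 0.3453
  -17/84 × log₂(17/84) = 0.4665
H(X) = 2.5181 bits


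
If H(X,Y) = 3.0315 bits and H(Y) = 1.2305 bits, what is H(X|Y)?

Chain rule: H(X,Y) = H(X|Y) + H(Y)
H(X|Y) = H(X,Y) - H(Y) = 3.0315 - 1.2305 = 1.801 bits


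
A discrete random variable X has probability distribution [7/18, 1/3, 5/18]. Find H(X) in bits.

H(X) = -Σ p(x) log₂ p(x)
  -7/18 × log₂(7/18) = 0.5299
  -1/3 × log₂(1/3) = 0.5283
  -5/18 × log₂(5/18) = 0.5133
H(X) = 1.5715 bits


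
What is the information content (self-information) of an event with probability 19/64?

Information content I(x) = -log₂(p(x))
I = -log₂(19/64) = -log₂(0.2969)
I = 1.7521 bits


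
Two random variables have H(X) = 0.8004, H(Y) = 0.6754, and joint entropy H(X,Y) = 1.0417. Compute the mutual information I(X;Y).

I(X;Y) = H(X) + H(Y) - H(X,Y)
I(X;Y) = 0.8004 + 0.6754 - 1.0417 = 0.4341 bits


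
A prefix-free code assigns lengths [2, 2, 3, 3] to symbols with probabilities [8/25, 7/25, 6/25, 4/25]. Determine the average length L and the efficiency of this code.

Average length L = Σ p_i × l_i = 2.4000 bits
Entropy H = 1.9574 bits
Efficiency η = H/L × 100% = 81.56%


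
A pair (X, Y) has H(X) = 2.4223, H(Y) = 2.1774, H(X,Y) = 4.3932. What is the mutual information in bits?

I(X;Y) = H(X) + H(Y) - H(X,Y)
I(X;Y) = 2.4223 + 2.1774 - 4.3932 = 0.2065 bits


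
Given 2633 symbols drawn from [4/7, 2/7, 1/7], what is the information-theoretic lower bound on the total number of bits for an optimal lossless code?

Entropy H = 1.3788 bits/symbol
Minimum bits = H × n = 1.3788 × 2633
= 3630.34 bits


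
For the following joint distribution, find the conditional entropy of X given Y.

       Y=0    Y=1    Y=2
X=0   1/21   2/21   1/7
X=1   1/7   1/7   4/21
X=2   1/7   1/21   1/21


H(X|Y) = Σ_y p(y) H(X|Y=y)
  p(Y=0) = 1/3, H(X|Y=0) = 1.4488
  p(Y=1) = 2/7, H(X|Y=1) = 1.4591
  p(Y=2) = 8/21, H(X|Y=2) = 1.4056
H(X|Y) = 0.3333×1.4488 + 0.2857×1.4591 + 0.3810×1.4056 = 1.4353 bits


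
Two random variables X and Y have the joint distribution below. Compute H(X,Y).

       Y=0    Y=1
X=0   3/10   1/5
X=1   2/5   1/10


H(X,Y) = -Σ p(x,y) log₂ p(x,y)
  p(0,0)=3/10: -0.3000 × log₂(0.3000) = 0.5211
  p(0,1)=1/5: -0.2000 × log₂(0.2000) = 0.4644
  p(1,0)=2/5: -0.4000 × log₂(0.4000) = 0.5288
  p(1,1)=1/10: -0.1000 × log₂(0.1000) = 0.3322
H(X,Y) = 1.8464 bits


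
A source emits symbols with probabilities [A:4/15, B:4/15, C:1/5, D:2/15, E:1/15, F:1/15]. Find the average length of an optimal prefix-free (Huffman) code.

Huffman tree construction:
Combine smallest probabilities repeatedly
Resulting codes:
  A: 01 (length 2)
  B: 10 (length 2)
  C: 00 (length 2)
  D: 110 (length 3)
  E: 1110 (length 4)
  F: 1111 (length 4)
Average length = Σ p(s) × length(s) = 2.4000 bits


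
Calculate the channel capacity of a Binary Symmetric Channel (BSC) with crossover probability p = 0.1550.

For BSC with error probability p:
C = 1 - H(p) where H(p) is binary entropy
H(0.1550) = -0.1550 × log₂(0.1550) - 0.8450 × log₂(0.8450)
H(p) = 0.6222
C = 1 - 0.6222 = 0.3778 bits/use


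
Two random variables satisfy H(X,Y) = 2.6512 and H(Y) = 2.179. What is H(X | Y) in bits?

Chain rule: H(X,Y) = H(X|Y) + H(Y)
H(X|Y) = H(X,Y) - H(Y) = 2.6512 - 2.179 = 0.4722 bits


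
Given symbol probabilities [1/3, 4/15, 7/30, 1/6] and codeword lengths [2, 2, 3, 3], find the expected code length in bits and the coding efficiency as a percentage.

Average length L = Σ p_i × l_i = 2.4000 bits
Entropy H = 1.9575 bits
Efficiency η = H/L × 100% = 81.56%


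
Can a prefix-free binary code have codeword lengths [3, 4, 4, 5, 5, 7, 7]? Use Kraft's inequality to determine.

Kraft inequality: Σ 2^(-l_i) ≤ 1 for prefix-free code
Calculating: 2^(-3) + 2^(-4) + 2^(-4) + 2^(-5) + 2^(-5) + 2^(-7) + 2^(-7)
= 0.125 + 0.0625 + 0.0625 + 0.03125 + 0.03125 + 0.0078125 + 0.0078125
= 0.3281
Since 0.3281 ≤ 1, prefix-free code exists


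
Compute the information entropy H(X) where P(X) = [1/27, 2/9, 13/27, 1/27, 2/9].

H(X) = -Σ p(x) log₂ p(x)
  -1/27 × log₂(1/27) = 0.1761
  -2/9 × log₂(2/9) = 0.4822
  -13/27 × log₂(13/27) = 0.5077
  -1/27 × log₂(1/27) = 0.1761
  -2/9 × log₂(2/9) = 0.4822
H(X) = 1.8243 bits


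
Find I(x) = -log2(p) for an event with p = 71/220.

Information content I(x) = -log₂(p(x))
I = -log₂(71/220) = -log₂(0.3227)
I = 1.6316 bits


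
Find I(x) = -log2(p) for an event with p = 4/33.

Information content I(x) = -log₂(p(x))
I = -log₂(4/33) = -log₂(0.1212)
I = 3.0444 bits


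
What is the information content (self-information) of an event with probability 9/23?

Information content I(x) = -log₂(p(x))
I = -log₂(9/23) = -log₂(0.3913)
I = 1.3536 bits


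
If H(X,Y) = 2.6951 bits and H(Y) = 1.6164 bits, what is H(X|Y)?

Chain rule: H(X,Y) = H(X|Y) + H(Y)
H(X|Y) = H(X,Y) - H(Y) = 2.6951 - 1.6164 = 1.0787 bits


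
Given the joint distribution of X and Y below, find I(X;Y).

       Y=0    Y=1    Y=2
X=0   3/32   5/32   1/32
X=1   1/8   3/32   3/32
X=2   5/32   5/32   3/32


H(X) = 1.5671, H(Y) = 1.5382, H(X,Y) = 3.0672
I(X;Y) = H(X) + H(Y) - H(X,Y) = 0.0380 bits


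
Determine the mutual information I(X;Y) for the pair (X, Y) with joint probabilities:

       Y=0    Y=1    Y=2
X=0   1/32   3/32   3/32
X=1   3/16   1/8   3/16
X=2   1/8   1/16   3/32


H(X) = 1.4943, H(Y) = 1.5749, H(X,Y) = 3.0224
I(X;Y) = H(X) + H(Y) - H(X,Y) = 0.0469 bits


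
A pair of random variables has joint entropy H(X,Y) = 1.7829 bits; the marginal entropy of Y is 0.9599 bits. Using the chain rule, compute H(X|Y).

Chain rule: H(X,Y) = H(X|Y) + H(Y)
H(X|Y) = H(X,Y) - H(Y) = 1.7829 - 0.9599 = 0.823 bits


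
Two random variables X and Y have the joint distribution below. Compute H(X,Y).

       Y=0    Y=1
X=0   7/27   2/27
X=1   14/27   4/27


H(X,Y) = -Σ p(x,y) log₂ p(x,y)
  p(0,0)=7/27: -0.2593 × log₂(0.2593) = 0.5049
  p(0,1)=2/27: -0.0741 × log₂(0.0741) = 0.2781
  p(1,0)=14/27: -0.5185 × log₂(0.5185) = 0.4913
  p(1,1)=4/27: -0.1481 × log₂(0.1481) = 0.4081
H(X,Y) = 1.6825 bits


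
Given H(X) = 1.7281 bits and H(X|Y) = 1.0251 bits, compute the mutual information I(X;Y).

I(X;Y) = H(X) - H(X|Y)
I(X;Y) = 1.7281 - 1.0251 = 0.703 bits


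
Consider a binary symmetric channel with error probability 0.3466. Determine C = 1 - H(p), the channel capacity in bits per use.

For BSC with error probability p:
C = 1 - H(p) where H(p) is binary entropy
H(0.3466) = -0.3466 × log₂(0.3466) - 0.6534 × log₂(0.6534)
H(p) = 0.9310
C = 1 - 0.9310 = 0.0690 bits/use


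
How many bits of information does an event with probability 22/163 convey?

Information content I(x) = -log₂(p(x))
I = -log₂(22/163) = -log₂(0.1350)
I = 2.8893 bits


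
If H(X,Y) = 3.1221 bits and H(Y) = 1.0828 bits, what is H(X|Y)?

Chain rule: H(X,Y) = H(X|Y) + H(Y)
H(X|Y) = H(X,Y) - H(Y) = 3.1221 - 1.0828 = 2.0393 bits


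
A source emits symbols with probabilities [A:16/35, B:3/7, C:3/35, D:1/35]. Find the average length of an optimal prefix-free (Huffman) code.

Huffman tree construction:
Combine smallest probabilities repeatedly
Resulting codes:
  A: 0 (length 1)
  B: 11 (length 2)
  C: 101 (length 3)
  D: 100 (length 3)
Average length = Σ p(s) × length(s) = 1.6571 bits


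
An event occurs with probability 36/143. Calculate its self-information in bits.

Information content I(x) = -log₂(p(x))
I = -log₂(36/143) = -log₂(0.2517)
I = 1.9899 bits


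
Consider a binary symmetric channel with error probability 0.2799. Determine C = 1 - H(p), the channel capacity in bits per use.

For BSC with error probability p:
C = 1 - H(p) where H(p) is binary entropy
H(0.2799) = -0.2799 × log₂(0.2799) - 0.7201 × log₂(0.7201)
H(p) = 0.8553
C = 1 - 0.8553 = 0.1447 bits/use


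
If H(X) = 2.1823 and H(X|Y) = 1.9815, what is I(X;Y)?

I(X;Y) = H(X) - H(X|Y)
I(X;Y) = 2.1823 - 1.9815 = 0.2008 bits


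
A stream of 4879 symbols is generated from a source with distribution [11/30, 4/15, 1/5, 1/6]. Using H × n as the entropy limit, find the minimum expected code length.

Entropy H = 1.9345 bits/symbol
Minimum bits = H × n = 1.9345 × 4879
= 9438.19 bits


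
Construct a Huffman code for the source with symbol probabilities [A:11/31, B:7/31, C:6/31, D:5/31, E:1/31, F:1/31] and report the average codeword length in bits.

Huffman tree construction:
Combine smallest probabilities repeatedly
Resulting codes:
  A: 11 (length 2)
  B: 01 (length 2)
  C: 00 (length 2)
  D: 101 (length 3)
  E: 1000 (length 4)
  F: 1001 (length 4)
Average length = Σ p(s) × length(s) = 2.2903 bits


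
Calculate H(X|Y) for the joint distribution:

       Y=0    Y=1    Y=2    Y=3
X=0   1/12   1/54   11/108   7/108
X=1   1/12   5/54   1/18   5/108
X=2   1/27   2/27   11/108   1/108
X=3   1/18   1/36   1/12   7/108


H(X|Y) = Σ_y p(y) H(X|Y=y)
  p(Y=0) = 7/27, H(X|Y=0) = 1.9299
  p(Y=1) = 23/108, H(X|Y=1) = 1.7421
  p(Y=2) = 37/108, H(X|Y=2) = 1.9622
  p(Y=3) = 5/27, H(X|Y=3) = 1.7763
H(X|Y) = 0.2593×1.9299 + 0.2130×1.7421 + 0.3426×1.9622 + 0.1852×1.7763 = 1.8725 bits


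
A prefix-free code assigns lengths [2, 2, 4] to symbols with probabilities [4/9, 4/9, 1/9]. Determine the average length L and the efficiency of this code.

Average length L = Σ p_i × l_i = 2.2222 bits
Entropy H = 1.3921 bits
Efficiency η = H/L × 100% = 62.65%


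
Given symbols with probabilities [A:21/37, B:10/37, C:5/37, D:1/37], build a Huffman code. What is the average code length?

Huffman tree construction:
Combine smallest probabilities repeatedly
Resulting codes:
  A: 1 (length 1)
  B: 01 (length 2)
  C: 001 (length 3)
  D: 000 (length 3)
Average length = Σ p(s) × length(s) = 1.5946 bits


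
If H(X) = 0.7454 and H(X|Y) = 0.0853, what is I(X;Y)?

I(X;Y) = H(X) - H(X|Y)
I(X;Y) = 0.7454 - 0.0853 = 0.6601 bits


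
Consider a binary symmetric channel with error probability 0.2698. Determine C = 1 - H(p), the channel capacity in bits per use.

For BSC with error probability p:
C = 1 - H(p) where H(p) is binary entropy
H(0.2698) = -0.2698 × log₂(0.2698) - 0.7302 × log₂(0.7302)
H(p) = 0.8412
C = 1 - 0.8412 = 0.1588 bits/use


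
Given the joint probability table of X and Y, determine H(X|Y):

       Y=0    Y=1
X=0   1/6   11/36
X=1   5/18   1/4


H(X|Y) = Σ_y p(y) H(X|Y=y)
  p(Y=0) = 4/9, H(X|Y=0) = 0.9544
  p(Y=1) = 5/9, H(X|Y=1) = 0.9928
H(X|Y) = 0.4444×0.9544 + 0.5556×0.9928 = 0.9757 bits


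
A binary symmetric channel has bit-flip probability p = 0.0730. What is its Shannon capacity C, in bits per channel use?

For BSC with error probability p:
C = 1 - H(p) where H(p) is binary entropy
H(0.0730) = -0.0730 × log₂(0.0730) - 0.9270 × log₂(0.9270)
H(p) = 0.3770
C = 1 - 0.3770 = 0.6230 bits/use


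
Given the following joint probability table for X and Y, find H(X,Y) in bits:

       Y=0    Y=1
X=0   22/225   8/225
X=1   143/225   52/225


H(X,Y) = -Σ p(x,y) log₂ p(x,y)
  p(0,0)=22/225: -0.0978 × log₂(0.0978) = 0.3280
  p(0,1)=8/225: -0.0356 × log₂(0.0356) = 0.1712
  p(1,0)=143/225: -0.6356 × log₂(0.6356) = 0.4156
  p(1,1)=52/225: -0.2311 × log₂(0.2311) = 0.4884
H(X,Y) = 1.4032 bits


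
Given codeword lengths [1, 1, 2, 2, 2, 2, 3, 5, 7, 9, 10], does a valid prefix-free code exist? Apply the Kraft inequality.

Kraft inequality: Σ 2^(-l_i) ≤ 1 for prefix-free code
Calculating: 2^(-1) + 2^(-1) + 2^(-2) + 2^(-2) + 2^(-2) + 2^(-2) + 2^(-3) + 2^(-5) + 2^(-7) + 2^(-9) + 2^(-10)
= 0.5 + 0.5 + 0.25 + 0.25 + 0.25 + 0.25 + 0.125 + 0.03125 + 0.0078125 + 0.001953125 + 0.0009765625
= 2.1670
Since 2.1670 > 1, prefix-free code does not exist


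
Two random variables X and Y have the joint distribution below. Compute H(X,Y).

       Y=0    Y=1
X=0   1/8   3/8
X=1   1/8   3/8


H(X,Y) = -Σ p(x,y) log₂ p(x,y)
  p(0,0)=1/8: -0.1250 × log₂(0.1250) = 0.3750
  p(0,1)=3/8: -0.3750 × log₂(0.3750) = 0.5306
  p(1,0)=1/8: -0.1250 × log₂(0.1250) = 0.3750
  p(1,1)=3/8: -0.3750 × log₂(0.3750) = 0.5306
H(X,Y) = 1.8113 bits
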